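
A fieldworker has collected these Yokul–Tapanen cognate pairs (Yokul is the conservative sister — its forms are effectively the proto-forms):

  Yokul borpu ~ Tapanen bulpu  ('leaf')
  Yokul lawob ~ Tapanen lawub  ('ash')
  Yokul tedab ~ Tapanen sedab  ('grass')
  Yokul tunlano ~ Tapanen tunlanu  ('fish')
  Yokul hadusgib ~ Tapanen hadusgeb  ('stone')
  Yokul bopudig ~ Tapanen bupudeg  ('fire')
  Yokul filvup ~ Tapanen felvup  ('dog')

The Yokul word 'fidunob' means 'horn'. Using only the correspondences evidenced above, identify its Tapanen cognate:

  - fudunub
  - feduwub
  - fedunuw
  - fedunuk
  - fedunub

bopudig ~ bupudeg, filvup ~ felvup — Yokul i corresponds to Tapanen e after a consonant, before a consonant other than r, m, n, p, b, f, v.
lawob ~ lawub — Yokul o corresponds to Tapanen u after a consonant, before a labial obstruent.
Applying these to Yokul 'fidunob':
  fidunob → fedunob   (i→e after a consonant, before a consonant other than r, m, n, p, b, f, v)
  fedunob → fedunub   (o→u after a consonant, before a labial obstruent)
So the Tapanen cognate is 'fedunub'.

fedunub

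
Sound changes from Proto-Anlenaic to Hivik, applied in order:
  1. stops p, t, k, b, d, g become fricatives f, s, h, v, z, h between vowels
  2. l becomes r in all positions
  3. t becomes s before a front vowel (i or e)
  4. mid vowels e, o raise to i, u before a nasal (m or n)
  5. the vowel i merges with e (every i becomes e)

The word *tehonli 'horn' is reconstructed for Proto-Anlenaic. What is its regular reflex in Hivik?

sehunre

Hivik: start from *tehonli.
  rule 1: no change — tehonli
  rule 2 (unconditioned shift): tehonli → tehonri
  rule 3 (palatalisation): tehonri → sehonri
  rule 4 (pre-nasal raising): sehonri → sehunri
  rule 5 (vowel merger): sehunri → sehunre
  ⇒ Hivik sehunre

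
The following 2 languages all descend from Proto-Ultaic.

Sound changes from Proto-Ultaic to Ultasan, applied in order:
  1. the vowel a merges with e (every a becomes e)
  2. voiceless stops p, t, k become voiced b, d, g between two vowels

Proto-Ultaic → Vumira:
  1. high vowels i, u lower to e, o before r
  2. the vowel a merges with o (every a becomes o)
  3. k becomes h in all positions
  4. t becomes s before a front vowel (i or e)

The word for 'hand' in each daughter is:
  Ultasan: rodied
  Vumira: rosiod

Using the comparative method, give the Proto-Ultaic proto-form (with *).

*rotiad

Position 5: Ultasan has e, Vumira has o. Taking the neighbouring segments as reconstructed: Ultasan e could go back to *a or *e; Vumira o could go back to *a or *o — the one source consistent with every daughter is *a.
Position 3: Ultasan has d, Vumira has s. Taking the neighbouring segments as reconstructed: Ultasan d could go back to *t or *d; Vumira s could go back to *t or *s — the one source consistent with every daughter is *t.
The remaining positions agree across the daughters. Check the candidate against every language:
Ultasan: *rotiad > rotied > rodied  (by vowel merger, intervocalic voicing)
Vumira: *rotiad
  rotiad (rule 1 does not apply)
  rotiad → rotiod   [vowel merger]
  rotiod (rule 3 does not apply)
  rotiod → rosiod   [palatalisation]
  giving Vumira rosiod.
Only *rotiad yields all of Ultasan rodied, Vumira rosiod.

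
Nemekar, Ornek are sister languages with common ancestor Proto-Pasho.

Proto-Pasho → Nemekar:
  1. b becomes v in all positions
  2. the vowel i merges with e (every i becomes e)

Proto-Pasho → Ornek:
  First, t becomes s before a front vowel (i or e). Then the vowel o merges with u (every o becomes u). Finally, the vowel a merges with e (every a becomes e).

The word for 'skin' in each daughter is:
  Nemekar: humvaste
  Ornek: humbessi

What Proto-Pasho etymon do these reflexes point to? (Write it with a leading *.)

*humbasti

Position 5: Nemekar has a, Ornek has e. Nemekar preserves a here (none of its changes turn any other segment into a), so the proto-segment is *a.
Position 8: Nemekar has e, Ornek has i. Ornek preserves i here (none of its changes turn any other segment into i), so the proto-segment is *i.
This points to *humbasti. Verify forward in each daughter:
Nemekar: *humbasti > humvasti > humvaste  (by unconditioned shift, vowel merger)
Ornek: start from *humbasti.
  rule 1 (palatalisation): humbasti → humbassi
  rule 2: no change — humbassi
  rule 3 (vowel merger): humbassi → humbessi
  ⇒ Ornek humbessi
*humbasti is the unique common source.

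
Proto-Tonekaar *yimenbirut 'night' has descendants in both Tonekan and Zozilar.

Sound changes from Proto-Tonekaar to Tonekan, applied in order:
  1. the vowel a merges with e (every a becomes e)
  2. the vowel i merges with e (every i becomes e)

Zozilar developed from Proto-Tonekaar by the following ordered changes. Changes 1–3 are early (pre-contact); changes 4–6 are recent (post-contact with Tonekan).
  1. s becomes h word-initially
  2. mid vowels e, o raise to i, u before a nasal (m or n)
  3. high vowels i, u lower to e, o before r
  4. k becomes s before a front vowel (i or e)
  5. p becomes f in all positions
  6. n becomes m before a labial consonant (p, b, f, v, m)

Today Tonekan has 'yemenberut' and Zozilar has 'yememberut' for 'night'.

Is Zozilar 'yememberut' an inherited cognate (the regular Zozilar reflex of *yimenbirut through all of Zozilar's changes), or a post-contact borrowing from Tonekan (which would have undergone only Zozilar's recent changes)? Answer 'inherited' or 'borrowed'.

If inherited, *yimenbirut would pass through all of Zozilar's changes:
Zozilar: start from *yimenbirut.
  rule 1: no change — yimenbirut
  rule 2 (pre-nasal raising): yimenbirut → yiminbirut
  rule 3 (pre-rhotic lowering): yiminbirut → yiminberut
  rule 4: no change — yiminberut
  rule 5: no change — yiminberut
  rule 6 (nasal place assimilation): yiminberut → yimimberut
  ⇒ Zozilar yimimberut
If borrowed from Tonekan 'yemenberut' after the early changes, it would undergo only the recent ones:
  rule 4 (palatalisation): no change (yemenberut)
  rule 5 (unconditioned shift): no change (yemenberut)
  rule 6 (nasal place assimilation): yemenberut → yememberut
  ⇒ as a loan: yememberut
Zozilar 'yememberut' matches the loan outcome 'yememberut', not the inherited 'yimimberut' — it skipped the early Zozilar changes, so it was borrowed from Tonekan.

borrowed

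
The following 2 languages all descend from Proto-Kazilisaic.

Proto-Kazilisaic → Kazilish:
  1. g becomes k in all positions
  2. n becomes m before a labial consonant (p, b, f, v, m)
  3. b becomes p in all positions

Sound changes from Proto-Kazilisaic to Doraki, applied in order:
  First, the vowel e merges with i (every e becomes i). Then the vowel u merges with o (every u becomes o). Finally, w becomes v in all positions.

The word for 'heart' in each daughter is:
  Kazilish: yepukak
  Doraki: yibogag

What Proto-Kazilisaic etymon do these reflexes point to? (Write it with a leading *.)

Position 2: Kazilish has e, Doraki has i. Kazilish preserves e here (none of its changes turn any other segment into e), so the proto-segment is *e.
Position 5: Kazilish has k, Doraki has g. Doraki preserves g here (none of its changes turn any other segment into g), so the proto-segment is *g.
Position 3: Kazilish has p, Doraki has b. Doraki preserves b here (none of its changes turn any other segment into b), so the proto-segment is *b.
Verify the candidate proto-form against each daughter:
Kazilish: *yebugag
  yebugag → yebukak   [unconditioned shift]
  yebukak (rule 2 does not apply)
  yebukak → yepukak   [unconditioned shift]
  giving Kazilish yepukak.
Doraki: start from *yebugag.
  rule 1 (vowel merger): yebugag → yibugag
  rule 2 (vowel merger): yibugag → yibogag
  rule 3: no change — yibogag
  ⇒ Doraki yibogag
No other proto-form is consistent with every reflex, so the reconstruction is *yebugag.

*yebugag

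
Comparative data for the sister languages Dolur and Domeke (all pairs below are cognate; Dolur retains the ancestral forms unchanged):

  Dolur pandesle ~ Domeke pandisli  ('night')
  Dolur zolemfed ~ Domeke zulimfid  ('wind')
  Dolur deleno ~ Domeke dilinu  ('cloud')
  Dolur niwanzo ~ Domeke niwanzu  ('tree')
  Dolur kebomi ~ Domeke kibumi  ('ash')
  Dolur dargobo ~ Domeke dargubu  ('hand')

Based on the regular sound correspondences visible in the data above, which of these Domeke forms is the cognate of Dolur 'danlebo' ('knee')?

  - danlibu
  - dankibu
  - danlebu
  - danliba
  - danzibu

kebomi ~ kibumi — Dolur e corresponds to Domeke i after a consonant, before a labial obstruent.
deleno ~ dilinu, niwanzo ~ niwanzu — Dolur o corresponds to Domeke u word-finally.
Applying these to Dolur 'danlebo':
  danlebo → danlibo   (e→i after a consonant, before a labial obstruent)
  danlibo → danlibu   (o→u word-finally)
So the Domeke cognate is 'danlibu'.

danlibu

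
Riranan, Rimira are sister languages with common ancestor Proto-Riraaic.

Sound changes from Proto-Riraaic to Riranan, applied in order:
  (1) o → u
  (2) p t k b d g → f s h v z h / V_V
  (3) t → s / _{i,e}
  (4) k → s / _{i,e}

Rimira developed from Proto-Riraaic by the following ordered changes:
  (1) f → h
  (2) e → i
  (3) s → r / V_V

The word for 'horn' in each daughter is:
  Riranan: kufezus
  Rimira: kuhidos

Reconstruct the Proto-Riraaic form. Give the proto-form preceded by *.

Position 4: Riranan has e, Rimira has i. Riranan preserves e here (none of its changes turn any other segment into e), so the proto-segment is *e.
Position 6: Riranan has u, Rimira has o. Rimira preserves o here (none of its changes turn any other segment into o), so the proto-segment is *o.
Position 3: Riranan has f, Rimira has h. Taking the neighbouring segments as reconstructed: Riranan f could go back to *p or *f; Rimira h could go back to *f or *h — the one source consistent with every daughter is *f.
Verify the candidate proto-form against each daughter:
Riranan: *kufedos
  kufedos → kufedus   [vowel merger]
  kufedus → kufezus   [intervocalic lenition]
  kufezus (rule 3 does not apply)
  kufezus (rule 4 does not apply)
  giving Riranan kufezus.
Rimira: *kufedos
  kufedos → kuhedos   [unconditioned shift]
  kuhedos → kuhidos   [vowel merger]
  kuhidos (rule 3 does not apply)
  giving Rimira kuhidos.
Only *kufedos yields all of Riranan kufezus, Rimira kuhidos.

*kufedos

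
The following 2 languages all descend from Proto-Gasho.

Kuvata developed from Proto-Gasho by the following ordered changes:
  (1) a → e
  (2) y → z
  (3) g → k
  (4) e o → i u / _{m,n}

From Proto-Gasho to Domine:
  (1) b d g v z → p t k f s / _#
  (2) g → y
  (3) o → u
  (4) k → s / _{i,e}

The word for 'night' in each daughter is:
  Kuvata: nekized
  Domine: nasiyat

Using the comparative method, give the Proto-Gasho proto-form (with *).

Position 7: Kuvata has d, Domine has t. Kuvata preserves d here (none of its changes turn any other segment into d), so the proto-segment is *d.
Position 3: Kuvata has k, Domine has s. Taking the neighbouring segments as reconstructed: Kuvata k could go back to *k or *g; Domine s could go back to *k or *s — the one source consistent with every daughter is *k.
Position 5: Kuvata has z, Domine has y. Taking the neighbouring segments as reconstructed: Kuvata z could go back to *z or *y; Domine y could go back to *g or *y — the one source consistent with every daughter is *y.
This points to *nakiyad. Verify forward in each daughter:
Kuvata: start from *nakiyad.
  rule 1 (vowel merger): nakiyad → nekiyed
  rule 2 (unconditioned shift): nekiyed → nekized
  rule 3: no change — nekized
  rule 4: no change — nekized
  ⇒ Kuvata nekized
Domine: start from *nakiyad.
  rule 1 (final devoicing): nakiyad → nakiyat
  rule 2: no change — nakiyat
  rule 3: no change — nakiyat
  rule 4 (palatalisation): nakiyat → nasiyat
  ⇒ Domine nasiyat
*nakiyad is the unique common source.

*nakiyad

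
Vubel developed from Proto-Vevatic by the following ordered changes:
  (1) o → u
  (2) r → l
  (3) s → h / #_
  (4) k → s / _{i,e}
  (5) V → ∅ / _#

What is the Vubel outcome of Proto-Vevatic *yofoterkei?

yufutelse

Vubel: *yofoterkei > yufuterkei > yufutelkei > yufutelsei > yufutelse  (by vowel merger, unconditioned shift, palatalisation, apocope)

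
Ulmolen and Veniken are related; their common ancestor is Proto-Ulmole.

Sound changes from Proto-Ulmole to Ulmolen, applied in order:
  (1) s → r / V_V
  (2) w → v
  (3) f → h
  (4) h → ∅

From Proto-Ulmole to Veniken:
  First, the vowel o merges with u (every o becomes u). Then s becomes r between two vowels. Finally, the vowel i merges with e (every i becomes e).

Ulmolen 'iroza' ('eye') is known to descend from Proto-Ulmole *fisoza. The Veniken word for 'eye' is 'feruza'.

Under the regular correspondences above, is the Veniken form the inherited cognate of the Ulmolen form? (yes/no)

Derive the expected Veniken reflex of *fisoza:
Veniken: *fisoza
  fisoza → fisuza   [vowel merger]
  fisuza → firuza   [rhotacism]
  firuza → feruza   [vowel merger]
  giving Veniken feruza.
Veniken 'feruza' matches the regular reflex exactly, so the pair is cognate.

yes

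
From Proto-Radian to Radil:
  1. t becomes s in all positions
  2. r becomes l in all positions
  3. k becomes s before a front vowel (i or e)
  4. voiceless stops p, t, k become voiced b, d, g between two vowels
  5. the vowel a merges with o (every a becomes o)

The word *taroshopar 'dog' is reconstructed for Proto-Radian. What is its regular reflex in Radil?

Radil: start from *taroshopar.
  rule 1 (unconditioned shift): taroshopar → saroshopar
  rule 2 (unconditioned shift): saroshopar → saloshopal
  rule 3: no change — saloshopal
  rule 4 (intervocalic voicing): saloshopal → saloshobal
  rule 5 (vowel merger): saloshobal → soloshobol
  ⇒ Radil soloshobol

soloshobol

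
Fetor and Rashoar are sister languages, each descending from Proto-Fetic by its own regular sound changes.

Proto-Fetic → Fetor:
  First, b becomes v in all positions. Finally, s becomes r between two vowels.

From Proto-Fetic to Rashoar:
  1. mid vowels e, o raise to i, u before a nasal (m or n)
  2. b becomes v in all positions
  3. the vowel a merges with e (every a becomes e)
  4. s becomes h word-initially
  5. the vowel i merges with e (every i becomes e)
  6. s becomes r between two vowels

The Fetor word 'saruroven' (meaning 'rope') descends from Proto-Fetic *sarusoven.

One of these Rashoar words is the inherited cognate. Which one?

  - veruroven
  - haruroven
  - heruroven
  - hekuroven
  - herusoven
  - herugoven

Rashoar: *sarusoven > sarusovin > serusovin > herusovin > herusoven > heruroven  (by pre-nasal raising, vowel merger, debuccalisation, vowel merger, rhotacism)
The other candidates each miss or misapply at least one Rashoar change.

heruroven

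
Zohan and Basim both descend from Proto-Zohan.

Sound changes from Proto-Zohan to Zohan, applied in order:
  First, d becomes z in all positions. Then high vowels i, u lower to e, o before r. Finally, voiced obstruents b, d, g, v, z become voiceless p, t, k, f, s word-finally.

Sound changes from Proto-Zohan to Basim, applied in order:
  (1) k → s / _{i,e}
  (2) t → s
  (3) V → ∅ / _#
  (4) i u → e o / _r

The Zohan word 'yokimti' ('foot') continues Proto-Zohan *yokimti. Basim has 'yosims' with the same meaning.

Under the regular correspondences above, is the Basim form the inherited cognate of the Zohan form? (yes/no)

yes

Derive the expected Basim reflex of *yokimti:
Basim: *yokimti > yosimti > yosimsi > yosims  (by palatalisation, unconditioned shift, apocope)
Basim 'yosims' matches the regular reflex exactly, so the pair is cognate.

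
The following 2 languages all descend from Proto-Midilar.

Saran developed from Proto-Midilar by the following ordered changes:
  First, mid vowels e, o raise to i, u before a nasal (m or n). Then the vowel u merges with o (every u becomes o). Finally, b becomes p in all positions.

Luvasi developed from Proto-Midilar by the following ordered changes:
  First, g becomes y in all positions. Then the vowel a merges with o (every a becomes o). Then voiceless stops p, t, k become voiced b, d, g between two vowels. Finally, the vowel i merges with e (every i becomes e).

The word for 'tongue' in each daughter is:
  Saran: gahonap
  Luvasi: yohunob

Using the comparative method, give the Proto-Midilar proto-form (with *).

Position 4: Saran has o, Luvasi has u. Luvasi preserves u here (none of its changes turn any other segment into u), so the proto-segment is *u.
Position 1: Saran has g, Luvasi has y. Saran preserves g here (none of its changes turn any other segment into g), so the proto-segment is *g.
Verify the candidate proto-form against each daughter:
Saran: *gahunab
  gahunab (rule 1 does not apply)
  gahunab → gahonab   [vowel merger]
  gahonab → gahonap   [unconditioned shift]
  giving Saran gahonap.
Luvasi: *gahunab > yahunab > yohunob  (by unconditioned shift, vowel merger)
No other proto-form is consistent with every reflex, so the reconstruction is *gahunab.

*gahunab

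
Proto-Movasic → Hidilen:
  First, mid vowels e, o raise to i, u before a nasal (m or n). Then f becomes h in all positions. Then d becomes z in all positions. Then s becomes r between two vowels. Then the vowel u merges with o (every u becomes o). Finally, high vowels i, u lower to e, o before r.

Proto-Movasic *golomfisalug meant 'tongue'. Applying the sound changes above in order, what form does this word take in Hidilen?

Hidilen: start from *golomfisalug.
  rule 1 (pre-nasal raising): golomfisalug → golumfisalug
  rule 2 (unconditioned shift): golumfisalug → golumhisalug
  rule 3: no change — golumhisalug
  rule 4 (rhotacism): golumhisalug → golumhiralug
  rule 5 (vowel merger): golumhiralug → golomhiralog
  rule 6 (pre-rhotic lowering): golomhiralog → golomheralog
  ⇒ Hidilen golomheralog

golomheralog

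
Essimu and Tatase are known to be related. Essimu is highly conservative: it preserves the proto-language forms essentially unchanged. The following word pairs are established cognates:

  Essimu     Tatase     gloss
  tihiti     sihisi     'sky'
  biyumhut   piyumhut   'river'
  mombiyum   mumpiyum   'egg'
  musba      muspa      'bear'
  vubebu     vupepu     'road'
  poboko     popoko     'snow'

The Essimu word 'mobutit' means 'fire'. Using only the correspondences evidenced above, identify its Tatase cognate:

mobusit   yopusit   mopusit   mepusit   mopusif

vubebu ~ vupepu — Essimu b corresponds to Tatase p between vowels (before a back vowel).
tihiti ~ sihisi — Essimu t corresponds to Tatase s between vowels (before a front vowel).
Applying these to Essimu 'mobutit':
  mobutit → moputit   (b→p between vowels (before a back vowel))
  moputit → mopusit   (t→s between vowels (before a front vowel))
So the Tatase cognate is 'mopusit'.

mopusit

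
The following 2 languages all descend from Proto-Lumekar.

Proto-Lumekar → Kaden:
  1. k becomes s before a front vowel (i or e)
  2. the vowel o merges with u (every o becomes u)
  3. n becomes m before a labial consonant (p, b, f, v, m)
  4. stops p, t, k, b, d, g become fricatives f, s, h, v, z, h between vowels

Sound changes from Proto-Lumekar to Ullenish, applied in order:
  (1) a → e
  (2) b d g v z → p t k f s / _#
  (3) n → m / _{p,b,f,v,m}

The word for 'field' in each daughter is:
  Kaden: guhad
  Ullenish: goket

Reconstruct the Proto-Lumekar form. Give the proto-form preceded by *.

*gokad

Position 4: Kaden has a, Ullenish has e. Kaden preserves a here (none of its changes turn any other segment into a), so the proto-segment is *a.
Position 5: Kaden has d, Ullenish has t. Kaden preserves d here (none of its changes turn any other segment into d), so the proto-segment is *d.
Position 2: Kaden has u, Ullenish has o. Ullenish preserves o here (none of its changes turn any other segment into o), so the proto-segment is *o.
This points to *gokad. Verify forward in each daughter:
Kaden: start from *gokad.
  rule 1: no change — gokad
  rule 2 (vowel merger): gokad → gukad
  rule 3: no change — gukad
  rule 4 (intervocalic lenition): gukad → guhad
  ⇒ Kaden guhad
Ullenish: *gokad
  gokad → goked   [vowel merger]
  goked → goket   [final devoicing]
  goket (rule 3 does not apply)
  giving Ullenish goket.
No other proto-form is consistent with every reflex, so the reconstruction is *gokad.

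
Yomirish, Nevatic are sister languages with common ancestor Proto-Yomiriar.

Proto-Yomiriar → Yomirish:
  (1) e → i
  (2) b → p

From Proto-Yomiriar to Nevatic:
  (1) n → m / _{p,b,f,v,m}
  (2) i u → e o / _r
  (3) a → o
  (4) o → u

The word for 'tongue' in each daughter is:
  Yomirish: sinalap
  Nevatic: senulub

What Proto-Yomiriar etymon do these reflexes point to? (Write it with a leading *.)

*senalab

Position 6: Yomirish has a, Nevatic has u. Yomirish preserves a here (none of its changes turn any other segment into a), so the proto-segment is *a.
Position 2: Yomirish has i, Nevatic has e. Taking the neighbouring segments as reconstructed: Yomirish i could go back to *e or *i; Nevatic e can only go back to *e — the one source consistent with every daughter is *e.
This points to *senalab. Verify forward in each daughter:
Yomirish: start from *senalab.
  rule 1 (vowel merger): senalab → sinalab
  rule 2 (unconditioned shift): sinalab → sinalap
  ⇒ Yomirish sinalap
Nevatic: *senalab
  senalab (rule 1 does not apply)
  senalab (rule 2 does not apply)
  senalab → senolob   [vowel merger]
  senolob → senulub   [vowel merger]
  giving Nevatic senulub.
Only *senalab yields all of Yomirish sinalap, Nevatic senulub.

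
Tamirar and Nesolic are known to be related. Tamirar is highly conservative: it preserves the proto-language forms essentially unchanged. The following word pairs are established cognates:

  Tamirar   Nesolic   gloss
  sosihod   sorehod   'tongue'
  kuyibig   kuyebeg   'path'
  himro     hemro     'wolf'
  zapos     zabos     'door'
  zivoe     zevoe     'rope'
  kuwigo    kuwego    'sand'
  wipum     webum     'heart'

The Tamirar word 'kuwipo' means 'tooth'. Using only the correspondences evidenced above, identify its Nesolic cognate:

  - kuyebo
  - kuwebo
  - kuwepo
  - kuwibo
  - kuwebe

kuwebo

wipum ~ webum — Tamirar i corresponds to Nesolic e after a consonant, before a labial obstruent.
zapos ~ zabos — Tamirar p corresponds to Nesolic b between vowels (before a back vowel).
Applying these to Tamirar 'kuwipo':
  kuwipo → kuwepo   (i→e after a consonant, before a labial obstruent)
  kuwepo → kuwebo   (p→b between vowels (before a back vowel))
So the Nesolic cognate is 'kuwebo'.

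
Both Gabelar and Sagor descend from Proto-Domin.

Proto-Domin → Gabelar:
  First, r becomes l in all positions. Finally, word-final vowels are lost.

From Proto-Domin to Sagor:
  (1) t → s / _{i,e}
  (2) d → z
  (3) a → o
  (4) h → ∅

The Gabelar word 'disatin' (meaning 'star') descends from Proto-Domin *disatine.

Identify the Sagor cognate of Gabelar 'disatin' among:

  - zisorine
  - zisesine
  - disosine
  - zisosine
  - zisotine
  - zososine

Sagor: start from *disatine.
  rule 1 (palatalisation): disatine → disasine
  rule 2 (unconditioned shift): disasine → zisasine
  rule 3 (vowel merger): zisasine → zisosine
  rule 4: no change — zisosine
  ⇒ Sagor zisosine
Among the options, 'zisosine' alone shows every Sagor change applied in order.

zisosine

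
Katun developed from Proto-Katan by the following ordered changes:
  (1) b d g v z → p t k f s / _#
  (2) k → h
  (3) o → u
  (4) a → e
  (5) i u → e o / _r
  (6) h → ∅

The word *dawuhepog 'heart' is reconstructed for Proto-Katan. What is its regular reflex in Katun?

Katun: *dawuhepog > dawuhepok > dawuhepoh > dawuhepuh > dewuhepuh > dewuepu  (by final devoicing, unconditioned shift, vowel merger, vowel merger, h-loss)

dewuepu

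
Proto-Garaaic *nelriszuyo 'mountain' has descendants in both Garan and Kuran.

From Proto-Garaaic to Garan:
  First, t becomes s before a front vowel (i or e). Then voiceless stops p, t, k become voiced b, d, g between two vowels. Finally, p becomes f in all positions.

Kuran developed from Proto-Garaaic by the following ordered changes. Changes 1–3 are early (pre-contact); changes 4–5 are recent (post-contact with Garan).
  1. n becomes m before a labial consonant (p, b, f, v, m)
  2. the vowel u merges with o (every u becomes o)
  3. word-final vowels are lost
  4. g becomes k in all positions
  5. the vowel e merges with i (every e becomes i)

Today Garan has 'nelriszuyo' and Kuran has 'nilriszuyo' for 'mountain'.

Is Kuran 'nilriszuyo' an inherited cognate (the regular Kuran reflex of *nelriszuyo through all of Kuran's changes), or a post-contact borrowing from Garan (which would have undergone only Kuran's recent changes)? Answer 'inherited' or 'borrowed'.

If inherited, *nelriszuyo would pass through all of Kuran's changes:
Kuran: *nelriszuyo > nelriszoyo > nelriszoy > nilriszoy  (by vowel merger, apocope, vowel merger)
If borrowed from Garan 'nelriszuyo' after the early changes, it would undergo only the recent ones:
  rule 4 (unconditioned shift): no change (nelriszuyo)
  rule 5 (vowel merger): nelriszuyo → nilriszuyo
  ⇒ as a loan: nilriszuyo
Kuran 'nilriszuyo' matches the loan outcome 'nilriszuyo', not the inherited 'nilriszoy' — it skipped the early Kuran changes, so it was borrowed from Garan.

borrowed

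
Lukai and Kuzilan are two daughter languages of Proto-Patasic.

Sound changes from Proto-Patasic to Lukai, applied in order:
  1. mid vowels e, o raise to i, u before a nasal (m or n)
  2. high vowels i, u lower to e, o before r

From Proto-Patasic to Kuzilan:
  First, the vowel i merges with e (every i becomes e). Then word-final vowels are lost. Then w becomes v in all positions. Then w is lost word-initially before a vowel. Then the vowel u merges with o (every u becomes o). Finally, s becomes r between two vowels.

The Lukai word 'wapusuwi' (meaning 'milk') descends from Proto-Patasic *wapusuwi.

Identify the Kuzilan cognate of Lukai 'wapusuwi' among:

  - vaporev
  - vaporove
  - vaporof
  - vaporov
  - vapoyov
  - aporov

vaporov

Kuzilan: *wapusuwi
  wapusuwi → wapusuwe   [vowel merger]
  wapusuwe → wapusuw   [apocope]
  wapusuw → vapusuv   [unconditioned shift]
  vapusuv (rule 4 does not apply)
  vapusuv → vaposov   [vowel merger]
  vaposov → vaporov   [rhotacism]
  giving Kuzilan vaporov.
Only 'vaporov' matches the regular Kuzilan development of *wapusuwi.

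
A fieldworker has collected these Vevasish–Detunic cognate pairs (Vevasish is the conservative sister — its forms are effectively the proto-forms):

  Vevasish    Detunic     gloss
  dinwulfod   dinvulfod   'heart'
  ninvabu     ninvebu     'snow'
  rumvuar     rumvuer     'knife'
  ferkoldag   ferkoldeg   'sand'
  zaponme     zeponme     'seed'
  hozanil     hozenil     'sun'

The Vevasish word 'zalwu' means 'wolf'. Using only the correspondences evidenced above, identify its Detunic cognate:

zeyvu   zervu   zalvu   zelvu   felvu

ferkoldag ~ ferkoldeg — Vevasish a corresponds to Detunic e after a consonant, before a consonant other than r, m, n, p, b, f, v.
dinwulfod ~ dinvulfod — Vevasish w corresponds to Detunic v after a consonant, before a back vowel.
Applying these to Vevasish 'zalwu':
  zalwu → zelwu   (a→e after a consonant, before a consonant other than r, m, n, p, b, f, v)
  zelwu → zelvu   (w→v after a consonant, before a back vowel)
So the Detunic cognate is 'zelvu'.

zelvu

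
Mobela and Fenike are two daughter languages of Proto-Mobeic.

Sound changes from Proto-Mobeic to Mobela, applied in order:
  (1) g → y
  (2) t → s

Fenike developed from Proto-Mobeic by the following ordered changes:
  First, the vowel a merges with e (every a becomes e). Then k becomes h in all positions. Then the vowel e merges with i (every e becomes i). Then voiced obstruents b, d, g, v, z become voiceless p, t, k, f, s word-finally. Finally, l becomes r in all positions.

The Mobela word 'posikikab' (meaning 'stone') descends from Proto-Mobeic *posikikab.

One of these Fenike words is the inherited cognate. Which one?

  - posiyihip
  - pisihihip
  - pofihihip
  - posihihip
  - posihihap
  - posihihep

posihihip

Fenike: *posikikab > posikikeb > posihiheb > posihihib > posihihip  (by vowel merger, unconditioned shift, vowel merger, final devoicing)
Among the options, 'posihihip' alone shows every Fenike change applied in order.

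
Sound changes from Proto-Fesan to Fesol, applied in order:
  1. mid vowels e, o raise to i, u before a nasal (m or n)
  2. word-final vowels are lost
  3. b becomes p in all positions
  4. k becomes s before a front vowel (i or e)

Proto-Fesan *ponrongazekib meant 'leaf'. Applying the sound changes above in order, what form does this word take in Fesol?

Fesol: start from *ponrongazekib.
  rule 1 (pre-nasal raising): ponrongazekib → punrungazekib
  rule 2: no change — punrungazekib
  rule 3 (unconditioned shift): punrungazekib → punrungazekip
  rule 4 (palatalisation): punrungazekip → punrungazesip
  ⇒ Fesol punrungazesip

punrungazesip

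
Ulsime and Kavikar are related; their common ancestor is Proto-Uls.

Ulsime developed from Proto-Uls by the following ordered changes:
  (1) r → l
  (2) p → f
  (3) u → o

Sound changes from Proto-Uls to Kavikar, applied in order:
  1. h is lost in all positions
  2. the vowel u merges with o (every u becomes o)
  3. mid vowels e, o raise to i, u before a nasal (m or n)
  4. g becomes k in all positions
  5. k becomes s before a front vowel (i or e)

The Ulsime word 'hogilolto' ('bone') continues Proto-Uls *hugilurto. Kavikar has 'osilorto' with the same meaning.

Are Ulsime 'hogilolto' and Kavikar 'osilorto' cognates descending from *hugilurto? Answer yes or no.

Derive the expected Kavikar reflex of *hugilurto:
Kavikar: *hugilurto > ugilurto > ogilorto > okilorto > osilorto  (by h-loss, vowel merger, unconditioned shift, palatalisation)
Kavikar 'osilorto' matches the regular reflex exactly, so the pair is cognate.

yes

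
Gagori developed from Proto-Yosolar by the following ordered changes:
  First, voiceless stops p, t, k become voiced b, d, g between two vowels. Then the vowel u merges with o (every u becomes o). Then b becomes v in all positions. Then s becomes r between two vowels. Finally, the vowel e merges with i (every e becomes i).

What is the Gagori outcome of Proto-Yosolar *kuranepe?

koranivi

Gagori: *kuranepe > kuranebe > koranebe > koraneve > koranivi  (by intervocalic voicing, vowel merger, unconditioned shift, vowel merger)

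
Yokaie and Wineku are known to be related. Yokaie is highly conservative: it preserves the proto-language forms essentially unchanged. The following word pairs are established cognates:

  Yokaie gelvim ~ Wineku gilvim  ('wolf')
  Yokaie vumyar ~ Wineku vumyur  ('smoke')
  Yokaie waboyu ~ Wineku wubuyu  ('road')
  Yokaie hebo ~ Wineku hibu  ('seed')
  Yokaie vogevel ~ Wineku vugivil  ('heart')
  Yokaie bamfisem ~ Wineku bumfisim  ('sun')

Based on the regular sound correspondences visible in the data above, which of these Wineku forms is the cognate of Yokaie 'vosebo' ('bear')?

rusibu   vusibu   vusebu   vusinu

vusibu

waboyu ~ wubuyu, vogevel ~ vugivil — Yokaie o corresponds to Wineku u after a consonant, before a consonant other than r, m, n, p, b, f, v.
hebo ~ hibu — Yokaie e corresponds to Wineku i after a consonant, before a labial obstruent.
hebo ~ hibu — Yokaie o corresponds to Wineku u word-finally.
Applying these to Yokaie 'vosebo':
  vosebo → vusebo   (o→u after a consonant, before a consonant other than r, m, n, p, b, f, v)
  vusebo → vusibo   (e→i after a consonant, before a labial obstruent)
  vusibo → vusibu   (o→u word-finally)
So the Wineku cognate is 'vusibu'.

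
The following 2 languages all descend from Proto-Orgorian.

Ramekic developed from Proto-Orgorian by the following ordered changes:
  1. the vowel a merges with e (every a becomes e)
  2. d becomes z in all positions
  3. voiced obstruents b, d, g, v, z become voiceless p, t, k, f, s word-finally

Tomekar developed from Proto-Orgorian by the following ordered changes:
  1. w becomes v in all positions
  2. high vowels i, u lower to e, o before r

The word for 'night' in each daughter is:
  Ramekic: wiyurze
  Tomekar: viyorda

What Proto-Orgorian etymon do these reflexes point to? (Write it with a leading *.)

*wiyurda

Position 1: Ramekic has w, Tomekar has v. Ramekic preserves w here (none of its changes turn any other segment into w), so the proto-segment is *w.
Position 7: Ramekic has e, Tomekar has a. Tomekar preserves a here (none of its changes turn any other segment into a), so the proto-segment is *a.
Position 6: Ramekic has z, Tomekar has d. Tomekar preserves d here (none of its changes turn any other segment into d), so the proto-segment is *d.
This points to *wiyurda. Verify forward in each daughter:
Ramekic: *wiyurda > wiyurde > wiyurze  (by vowel merger, unconditioned shift)
Tomekar: *wiyurda > viyurda > viyorda  (by unconditioned shift, pre-rhotic lowering)
*wiyurda is the unique common source.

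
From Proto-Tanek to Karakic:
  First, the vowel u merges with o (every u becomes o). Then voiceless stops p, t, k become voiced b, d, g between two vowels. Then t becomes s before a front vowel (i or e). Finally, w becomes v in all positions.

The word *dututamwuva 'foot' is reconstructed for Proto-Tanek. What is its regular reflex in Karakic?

Karakic: *dututamwuva
  dututamwuva → dototamwova   [vowel merger]
  dototamwova → dododamwova   [intervocalic voicing]
  dododamwova (rule 3 does not apply)
  dododamwova → dododamvova   [unconditioned shift]
  giving Karakic dododamvova.

dododamvova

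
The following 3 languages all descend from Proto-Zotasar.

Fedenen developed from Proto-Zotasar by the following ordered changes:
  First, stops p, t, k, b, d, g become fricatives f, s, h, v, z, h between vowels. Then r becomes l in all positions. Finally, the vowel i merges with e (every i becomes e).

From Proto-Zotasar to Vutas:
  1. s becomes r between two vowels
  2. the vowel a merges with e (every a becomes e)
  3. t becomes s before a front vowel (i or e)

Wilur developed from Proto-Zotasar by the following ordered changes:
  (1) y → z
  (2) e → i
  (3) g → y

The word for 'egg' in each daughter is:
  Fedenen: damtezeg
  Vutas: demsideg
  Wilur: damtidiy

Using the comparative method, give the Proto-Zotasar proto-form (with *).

Position 8: Fedenen has g, Vutas has g, Wilur has y. Fedenen preserves g here (none of its changes turn any other segment into g), so the proto-segment is *g.
Position 7: Fedenen has e, Vutas has e, Wilur has i. Taking the neighbouring segments as reconstructed: Fedenen e could go back to *e or *i; Vutas e could go back to *a or *e; Wilur i could go back to *e or *i — the one source consistent with every daughter is *e.
This points to *damtideg. Verify forward in each daughter:
Fedenen: *damtideg > damtizeg > damtezeg  (by intervocalic lenition, vowel merger)
Vutas: *damtideg > demtideg > demsideg  (by vowel merger, palatalisation)
Wilur: *damtideg > damtidig > damtidiy  (by vowel merger, unconditioned shift)
No other proto-form is consistent with every reflex, so the reconstruction is *damtideg.

*damtideg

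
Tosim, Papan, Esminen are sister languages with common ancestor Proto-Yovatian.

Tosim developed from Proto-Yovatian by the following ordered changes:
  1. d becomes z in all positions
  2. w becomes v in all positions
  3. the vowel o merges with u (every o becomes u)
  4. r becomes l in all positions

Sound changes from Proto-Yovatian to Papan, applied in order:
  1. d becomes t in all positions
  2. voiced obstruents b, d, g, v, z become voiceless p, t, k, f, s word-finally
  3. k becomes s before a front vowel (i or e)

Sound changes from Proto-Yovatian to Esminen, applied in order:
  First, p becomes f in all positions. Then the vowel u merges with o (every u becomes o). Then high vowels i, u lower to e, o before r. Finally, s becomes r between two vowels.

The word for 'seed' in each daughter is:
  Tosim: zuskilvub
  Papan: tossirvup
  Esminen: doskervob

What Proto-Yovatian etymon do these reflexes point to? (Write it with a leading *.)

*doskirvub

Position 4: Tosim has k, Papan has s, Esminen has k. Tosim preserves k here (none of its changes turn any other segment into k), so the proto-segment is *k.
Position 8: Tosim has u, Papan has u, Esminen has o. Papan preserves u here (none of its changes turn any other segment into u), so the proto-segment is *u.
Position 5: Tosim has i, Papan has i, Esminen has e. Tosim preserves i here (none of its changes turn any other segment into i), so the proto-segment is *i.
This points to *doskirvub. Verify forward in each daughter:
Tosim: *doskirvub
  doskirvub → zoskirvub   [unconditioned shift]
  zoskirvub (rule 2 does not apply)
  zoskirvub → zuskirvub   [vowel merger]
  zuskirvub → zuskilvub   [unconditioned shift]
  giving Tosim zuskilvub.
Papan: *doskirvub > toskirvub > toskirvup > tossirvup  (by unconditioned shift, final devoicing, palatalisation)
Esminen: *doskirvub > doskirvob > doskervob  (by vowel merger, pre-rhotic lowering)
No other proto-form is consistent with every reflex, so the reconstruction is *doskirvub.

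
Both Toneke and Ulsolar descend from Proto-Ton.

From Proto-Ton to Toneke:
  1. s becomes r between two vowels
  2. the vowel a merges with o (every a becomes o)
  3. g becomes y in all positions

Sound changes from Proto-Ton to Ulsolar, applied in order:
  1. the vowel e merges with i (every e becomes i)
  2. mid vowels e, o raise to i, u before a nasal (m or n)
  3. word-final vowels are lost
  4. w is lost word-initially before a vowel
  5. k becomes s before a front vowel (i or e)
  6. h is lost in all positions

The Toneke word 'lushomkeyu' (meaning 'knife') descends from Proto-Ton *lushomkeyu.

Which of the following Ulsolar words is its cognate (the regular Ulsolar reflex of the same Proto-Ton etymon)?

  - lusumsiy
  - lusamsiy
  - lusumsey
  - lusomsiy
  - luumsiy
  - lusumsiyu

lusumsiy

Ulsolar: *lushomkeyu
  lushomkeyu → lushomkiyu   [vowel merger]
  lushomkiyu → lushumkiyu   [pre-nasal raising]
  lushumkiyu → lushumkiy   [apocope]
  lushumkiy (rule 4 does not apply)
  lushumkiy → lushumsiy   [palatalisation]
  lushumsiy → lusumsiy   [h-loss]
  giving Ulsolar lusumsiy.
Only 'lusumsiy' matches the regular Ulsolar development of *lushomkeyu.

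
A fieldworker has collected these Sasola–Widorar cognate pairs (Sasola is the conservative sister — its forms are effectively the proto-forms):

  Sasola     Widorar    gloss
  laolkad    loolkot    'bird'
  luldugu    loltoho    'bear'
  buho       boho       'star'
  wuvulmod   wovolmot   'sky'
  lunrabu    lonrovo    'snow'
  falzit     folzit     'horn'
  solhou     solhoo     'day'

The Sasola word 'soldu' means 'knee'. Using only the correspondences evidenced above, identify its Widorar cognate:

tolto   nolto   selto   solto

luldugu ~ loltoho — Sasola d corresponds to Widorar t after a consonant, before a back vowel.
luldugu ~ loltoho, lunrabu ~ lonrovo — Sasola u corresponds to Widorar o word-finally.
Applying these to Sasola 'soldu':
  soldu → soltu   (d→t after a consonant, before a back vowel)
  soltu → solto   (u→o word-finally)
So the Widorar cognate is 'solto'.

solto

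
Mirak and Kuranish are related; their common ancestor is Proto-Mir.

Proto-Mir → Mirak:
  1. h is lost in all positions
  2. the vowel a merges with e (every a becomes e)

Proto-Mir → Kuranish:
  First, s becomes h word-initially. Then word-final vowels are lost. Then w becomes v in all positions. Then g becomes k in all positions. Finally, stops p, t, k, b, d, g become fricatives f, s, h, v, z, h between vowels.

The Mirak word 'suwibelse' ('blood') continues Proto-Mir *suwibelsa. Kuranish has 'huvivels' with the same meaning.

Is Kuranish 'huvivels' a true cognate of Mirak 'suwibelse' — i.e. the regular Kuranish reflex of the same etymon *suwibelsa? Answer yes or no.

yes

Derive the expected Kuranish reflex of *suwibelsa:
Kuranish: *suwibelsa
  suwibelsa → huwibelsa   [debuccalisation]
  huwibelsa → huwibels   [apocope]
  huwibels → huvibels   [unconditioned shift]
  huvibels (rule 4 does not apply)
  huvibels → huvivels   [intervocalic lenition]
  giving Kuranish huvivels.
Kuranish 'huvivels' matches the regular reflex exactly, so the pair is cognate.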